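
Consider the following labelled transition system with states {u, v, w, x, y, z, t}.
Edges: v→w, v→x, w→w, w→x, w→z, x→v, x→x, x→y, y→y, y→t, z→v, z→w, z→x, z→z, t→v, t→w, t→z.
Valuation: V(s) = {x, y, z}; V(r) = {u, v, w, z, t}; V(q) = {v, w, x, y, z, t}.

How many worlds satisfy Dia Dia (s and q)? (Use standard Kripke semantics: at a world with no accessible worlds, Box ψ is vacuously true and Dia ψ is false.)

6

Let φ = Dia Dia (s and q). Evaluate φ at each world:
  u (successors ∅): φ is false.
  v (successors {w, x}): φ is true.
  w (successors {w, x, z}): φ is true.
  x (successors {v, x, y}): φ is true.
  y (successors {y, t}): φ is true.
  z (successors {v, w, x, z}): φ is true.
  t (successors {v, w, z}): φ is true.
For instance, at v:
  At v: Dia Dia (s and q) requires Dia (s and q) at some successor in {w, x}.
    Dia (s and q) holds at w, so Dia Dia (s and q) is true at v.
      At w: Dia (s and q) requires s and q at some successor in {w, x, z}.
        s and q holds at x, so Dia (s and q) is true at w.
Satisfying worlds: {v, w, x, y, z, t}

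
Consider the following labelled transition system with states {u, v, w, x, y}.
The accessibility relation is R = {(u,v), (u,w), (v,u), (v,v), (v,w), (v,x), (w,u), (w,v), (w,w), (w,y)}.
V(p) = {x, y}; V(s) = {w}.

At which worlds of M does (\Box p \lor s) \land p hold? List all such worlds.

x, y

Let φ = (\Box p \lor s) \land p. Evaluate φ at each world:
  u (successors {v, w}): φ is false.
  v (successors {u, v, w, x}): φ is false.
  w (successors {u, v, w, y}): φ is false.
  x (successors ∅): φ is true.
  y (successors ∅): φ is true.
For instance, at v:
  At v: \Box p \lor s is false, p is false, so (\Box p \lor s) \land p is false.
    At v: \Box p is false, s is false, so \Box p \lor s is false.
      At v: \Box p requires p at every successor {u, v, w, x}.
        p fails at u, so \Box p is false at v.
Satisfying worlds: {x, y}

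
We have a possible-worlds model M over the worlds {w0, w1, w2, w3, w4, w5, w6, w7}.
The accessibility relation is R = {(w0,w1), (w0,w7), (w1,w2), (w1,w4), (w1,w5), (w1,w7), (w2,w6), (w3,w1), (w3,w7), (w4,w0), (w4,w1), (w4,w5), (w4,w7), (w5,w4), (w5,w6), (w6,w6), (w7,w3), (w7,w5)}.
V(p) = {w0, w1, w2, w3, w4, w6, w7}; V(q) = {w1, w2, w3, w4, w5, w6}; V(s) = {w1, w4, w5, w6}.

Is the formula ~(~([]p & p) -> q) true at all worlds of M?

Let φ = ~(~([]p & p) -> q). Evaluate φ at each world:
  w0 (successors {w1, w7}): φ is false.
  w1 (successors {w2, w4, w5, w7}): φ is false.
  w2 (successors {w6}): φ is false.
  w3 (successors {w1, w7}): φ is false.
  w4 (successors {w0, w1, w5, w7}): φ is false.
  w5 (successors {w4, w6}): φ is false.
  w6 (successors {w6}): φ is false.
  w7 (successors {w3, w5}): φ is true.
Detail at w0 (counterexample):
  At w0: ~([]p & p) -> q is true, so ~(~([]p & p) -> q) is false.
    At w0: ~([]p & p) is false, q is false, so ~([]p & p) -> q is true.
      At w0: []p & p is true, so ~([]p & p) is false.

No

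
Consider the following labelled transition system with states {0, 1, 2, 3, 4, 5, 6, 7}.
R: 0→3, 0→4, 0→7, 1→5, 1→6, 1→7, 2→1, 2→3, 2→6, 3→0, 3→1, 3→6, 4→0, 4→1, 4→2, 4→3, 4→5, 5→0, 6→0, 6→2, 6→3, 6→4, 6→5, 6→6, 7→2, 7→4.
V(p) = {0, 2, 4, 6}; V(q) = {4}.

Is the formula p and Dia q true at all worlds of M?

Let φ = p and Dia q. Evaluate φ at each world:
  0 (successors {3, 4, 7}): φ is true.
  1 (successors {5, 6, 7}): φ is false.
  2 (successors {1, 3, 6}): φ is false.
  3 (successors {0, 1, 6}): φ is false.
  4 (successors {0, 1, 2, 3, 5}): φ is false.
  5 (successors {0}): φ is false.
  6 (successors {0, 2, 3, 4, 5, 6}): φ is true.
  7 (successors {2, 4}): φ is false.
Detail at 1 (counterexample):
  At 1: p is false, Dia q is false, so p and Dia q is false.
    At 1: Dia q requires q at some successor in {5, 6, 7}.
      At 5: q is false.
      At 6: q is false.
      At 7: q is false.
    So Dia q is false at 1.

No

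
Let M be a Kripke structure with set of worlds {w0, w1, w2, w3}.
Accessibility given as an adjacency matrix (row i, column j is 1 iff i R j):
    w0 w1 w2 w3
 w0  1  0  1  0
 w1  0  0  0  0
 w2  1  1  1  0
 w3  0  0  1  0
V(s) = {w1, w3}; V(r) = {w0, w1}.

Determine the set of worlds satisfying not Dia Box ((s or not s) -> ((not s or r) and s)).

Recall that Box ψ holds at a world iff ψ holds at every accessible world, and Dia ψ holds iff ψ holds at some accessible world.
Let φ = not Dia Box ((s or not s) -> ((not s or r) and s)). Evaluate φ at each world:
  w0 (successors {w0, w2}): φ is true.
  w1 (successors ∅): φ is true.
  w2 (successors {w0, w1, w2}): φ is false.
  w3 (successors {w2}): φ is true.
For instance, at w3:
  At w3: Dia Box ((s or not s) -> ((not s or r) and s)) is false, so not Dia Box ((s or not s) -> ((not s or r) and s)) is true.
    At w3: Dia Box ((s or not s) -> ((not s or r) and s)) requires Box ((s or not s) -> ((not s or r) and s)) at some successor in {w2}.
      At w2: Box ((s or not s) -> ((not s or r) and s)) is false.
    So Dia Box ((s or not s) -> ((not s or r) and s)) is false at w3.
Satisfying worlds: {w0, w1, w3}

w0, w1, w3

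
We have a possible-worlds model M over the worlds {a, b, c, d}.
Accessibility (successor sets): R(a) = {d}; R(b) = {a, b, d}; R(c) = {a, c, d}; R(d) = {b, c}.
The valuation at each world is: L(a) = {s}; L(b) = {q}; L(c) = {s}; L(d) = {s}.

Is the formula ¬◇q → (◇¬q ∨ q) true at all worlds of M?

Let φ = ¬◇q → (◇¬q ∨ q). Evaluate φ at each world:
  a (successors {d}): φ is true.
  b (successors {a, b, d}): φ is true.
  c (successors {a, c, d}): φ is true.
  d (successors {b, c}): φ is true.
For instance, at d:
  At d: ¬◇q is false, ◇¬q ∨ q is true, so ¬◇q → (◇¬q ∨ q) is true.
    At d: ◇q is true, so ¬◇q is false.
      At d: ◇q requires q at some successor in {b, c}.
        q holds at b, so ◇q is true at d.
    At d: ◇¬q is true, q is false, so ◇¬q ∨ q is true.
      At d: ◇¬q requires ¬q at some successor in {b, c}.
        ¬q holds at c, so ◇¬q is true at d.

Yes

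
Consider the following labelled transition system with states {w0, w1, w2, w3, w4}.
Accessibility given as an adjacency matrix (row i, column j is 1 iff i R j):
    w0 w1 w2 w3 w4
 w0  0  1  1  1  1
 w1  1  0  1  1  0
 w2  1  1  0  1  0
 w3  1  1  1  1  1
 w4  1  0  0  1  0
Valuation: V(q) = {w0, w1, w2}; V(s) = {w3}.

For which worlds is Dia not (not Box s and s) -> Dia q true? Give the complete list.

Let φ = Dia not (not Box s and s) -> Dia q. Evaluate φ at each world:
  w0 (successors {w1, w2, w3, w4}): φ is true.
  w1 (successors {w0, w2, w3}): φ is true.
  w2 (successors {w0, w1, w3}): φ is true.
  w3 (successors {w0, w1, w2, w3, w4}): φ is true.
  w4 (successors {w0, w3}): φ is true.
For instance, at w3:
  At w3: Dia not (not Box s and s) is true, Dia q is true, so Dia not (not Box s and s) -> Dia q is true.
    At w3: Dia not (not Box s and s) requires not (not Box s and s) at some successor in {w0, w1, w2, w3, w4}.
      not (not Box s and s) holds at w0, so Dia not (not Box s and s) is true at w3.
    At w3: Dia q requires q at some successor in {w0, w1, w2, w3, w4}.
      q holds at w0, so Dia q is true at w3.
Satisfying worlds: {w0, w1, w2, w3, w4}

w0, w1, w2, w3, w4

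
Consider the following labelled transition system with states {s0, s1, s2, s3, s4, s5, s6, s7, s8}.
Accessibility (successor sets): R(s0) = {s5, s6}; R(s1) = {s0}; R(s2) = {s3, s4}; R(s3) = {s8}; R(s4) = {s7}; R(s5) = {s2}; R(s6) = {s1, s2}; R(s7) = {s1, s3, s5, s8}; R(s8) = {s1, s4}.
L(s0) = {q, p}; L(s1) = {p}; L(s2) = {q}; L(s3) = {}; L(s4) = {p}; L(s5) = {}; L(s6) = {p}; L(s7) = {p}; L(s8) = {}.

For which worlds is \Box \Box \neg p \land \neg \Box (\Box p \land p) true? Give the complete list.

none

Let φ = \Box \Box \neg p \land \neg \Box (\Box p \land p). Evaluate φ at each world:
  s0 (successors {s5, s6}): φ is false.
  s1 (successors {s0}): φ is false.
  s2 (successors {s3, s4}): φ is false.
  s3 (successors {s8}): φ is false.
  s4 (successors {s7}): φ is false.
  s5 (successors {s2}): φ is false.
  s6 (successors {s1, s2}): φ is false.
  s7 (successors {s1, s3, s5, s8}): φ is false.
  s8 (successors {s1, s4}): φ is false.
For instance, at s7:
  At s7: \Box \Box \neg p is false, \neg \Box (\Box p \land p) is true, so \Box \Box \neg p \land \neg \Box (\Box p \land p) is false.
    At s7: \Box \Box \neg p requires \Box \neg p at every successor {s1, s3, s5, s8}.
      \Box \neg p fails at s1, so \Box \Box \neg p is false at s7.
    At s7: \Box (\Box p \land p) is false, so \neg \Box (\Box p \land p) is true.
      At s7: \Box (\Box p \land p) requires \Box p \land p at every successor {s1, s3, s5, s8}.
        \Box p \land p fails at s3, so \Box (\Box p \land p) is false at s7.
Satisfying worlds: none.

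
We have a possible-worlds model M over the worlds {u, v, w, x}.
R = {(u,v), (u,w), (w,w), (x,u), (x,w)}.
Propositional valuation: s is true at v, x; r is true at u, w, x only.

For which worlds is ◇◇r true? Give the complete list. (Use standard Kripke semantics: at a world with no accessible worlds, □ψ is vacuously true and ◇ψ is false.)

u, w, x

Let φ = ◇◇r. Evaluate φ at each world:
  u (successors {v, w}): φ is true.
  v (successors ∅): φ is false.
  w (successors {w}): φ is true.
  x (successors {u, w}): φ is true.
For instance, at u:
  At u: ◇◇r requires ◇r at some successor in {v, w}.
    ◇r holds at w, so ◇◇r is true at u.
      At w: ◇r requires r at some successor in {w}.
        r holds at w, so ◇r is true at w.
Satisfying worlds: {u, w, x}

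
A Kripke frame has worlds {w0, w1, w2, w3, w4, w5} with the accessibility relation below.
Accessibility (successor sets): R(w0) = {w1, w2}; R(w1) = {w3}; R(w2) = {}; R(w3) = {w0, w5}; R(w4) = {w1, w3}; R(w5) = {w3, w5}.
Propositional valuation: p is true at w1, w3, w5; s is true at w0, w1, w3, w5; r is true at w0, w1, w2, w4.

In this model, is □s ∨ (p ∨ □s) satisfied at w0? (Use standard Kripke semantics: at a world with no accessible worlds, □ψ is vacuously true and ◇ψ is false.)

At w0: □s is false, p ∨ □s is false, so □s ∨ (p ∨ □s) is false.
  At w0: □s requires s at every successor {w1, w2}.
    s fails at w2, so □s is false at w0.
  At w0: p is false, □s is false, so p ∨ □s is false.
    At w0: □s requires s at every successor {w1, w2}.
      s fails at w2, so □s is false at w0.

No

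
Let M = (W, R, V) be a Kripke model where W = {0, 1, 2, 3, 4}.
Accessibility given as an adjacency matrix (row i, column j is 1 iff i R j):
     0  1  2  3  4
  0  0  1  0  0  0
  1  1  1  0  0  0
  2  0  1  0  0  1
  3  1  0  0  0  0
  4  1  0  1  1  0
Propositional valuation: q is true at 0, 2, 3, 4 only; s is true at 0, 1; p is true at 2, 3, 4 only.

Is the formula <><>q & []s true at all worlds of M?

No

Let φ = <><>q & []s. Evaluate φ at each world:
  0 (successors {1}): φ is true.
  1 (successors {0, 1}): φ is true.
  2 (successors {1, 4}): φ is false.
  3 (successors {0}): φ is false.
  4 (successors {0, 2, 3}): φ is false.
Detail at 2 (counterexample):
  At 2: <><>q is true, []s is false, so <><>q & []s is false.
    At 2: <><>q requires <>q at some successor in {1, 4}.
      <>q holds at 1, so <><>q is true at 2.
    At 2: []s requires s at every successor {1, 4}.
      s fails at 4, so []s is false at 2.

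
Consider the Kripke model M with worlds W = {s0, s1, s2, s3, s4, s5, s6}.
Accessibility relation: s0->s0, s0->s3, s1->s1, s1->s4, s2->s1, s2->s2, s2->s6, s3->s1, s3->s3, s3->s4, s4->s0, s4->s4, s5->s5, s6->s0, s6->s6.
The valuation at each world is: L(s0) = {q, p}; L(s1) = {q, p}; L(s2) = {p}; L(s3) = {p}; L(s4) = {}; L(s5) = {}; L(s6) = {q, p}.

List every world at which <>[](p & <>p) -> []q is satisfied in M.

Let φ = <>[](p & <>p) -> []q. Evaluate φ at each world:
  s0 (successors {s0, s3}): φ is false.
  s1 (successors {s1, s4}): φ is true.
  s2 (successors {s1, s2, s6}): φ is false.
  s3 (successors {s1, s3, s4}): φ is true.
  s4 (successors {s0, s4}): φ is false.
  s5 (successors {s5}): φ is true.
  s6 (successors {s0, s6}): φ is true.
For instance, at s5:
  At s5: <>[](p & <>p) is false, []q is false, so <>[](p & <>p) -> []q is true.
    At s5: <>[](p & <>p) requires [](p & <>p) at some successor in {s5}.
      At s5: [](p & <>p) is false.
    So <>[](p & <>p) is false at s5.
    At s5: []q requires q at every successor {s5}.
      q fails at s5, so []q is false at s5.
Satisfying worlds: {s1, s3, s5, s6}

s1, s3, s5, s6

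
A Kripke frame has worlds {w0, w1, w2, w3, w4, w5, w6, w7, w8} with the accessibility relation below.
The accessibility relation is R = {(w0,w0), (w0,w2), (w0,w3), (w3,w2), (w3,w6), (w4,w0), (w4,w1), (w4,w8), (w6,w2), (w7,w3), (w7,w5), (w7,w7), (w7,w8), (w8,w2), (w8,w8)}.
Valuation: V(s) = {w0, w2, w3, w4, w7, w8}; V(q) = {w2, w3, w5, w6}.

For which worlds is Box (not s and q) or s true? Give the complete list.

w0, w1, w2, w3, w4, w5, w7, w8

Let φ = Box (not s and q) or s. Evaluate φ at each world:
  w0 (successors {w0, w2, w3}): φ is true.
  w1 (successors ∅): φ is true.
  w2 (successors ∅): φ is true.
  w3 (successors {w2, w6}): φ is true.
  w4 (successors {w0, w1, w8}): φ is true.
  w5 (successors ∅): φ is true.
  w6 (successors {w2}): φ is false.
  w7 (successors {w3, w5, w7, w8}): φ is true.
  w8 (successors {w2, w8}): φ is true.
For instance, at w6:
  At w6: Box (not s and q) is false, s is false, so Box (not s and q) or s is false.
    At w6: Box (not s and q) requires not s and q at every successor {w2}.
      not s and q fails at w2, so Box (not s and q) is false at w6.
Satisfying worlds: {w0, w1, w2, w3, w4, w5, w7, w8}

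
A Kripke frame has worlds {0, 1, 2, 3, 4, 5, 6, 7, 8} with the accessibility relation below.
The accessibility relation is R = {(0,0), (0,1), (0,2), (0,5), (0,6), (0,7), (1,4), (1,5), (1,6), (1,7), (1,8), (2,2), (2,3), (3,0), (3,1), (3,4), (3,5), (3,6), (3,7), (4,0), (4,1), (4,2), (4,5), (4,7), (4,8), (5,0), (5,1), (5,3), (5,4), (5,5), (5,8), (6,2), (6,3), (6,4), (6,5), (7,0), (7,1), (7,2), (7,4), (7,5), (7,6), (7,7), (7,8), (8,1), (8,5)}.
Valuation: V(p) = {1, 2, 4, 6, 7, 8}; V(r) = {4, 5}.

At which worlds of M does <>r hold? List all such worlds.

Recall that <>ψ holds at a world iff ψ holds at some accessible world.
Let φ = <>r. Evaluate φ at each world:
  0 (successors {0, 1, 2, 5, 6, 7}): φ is true.
  1 (successors {4, 5, 6, 7, 8}): φ is true.
  2 (successors {2, 3}): φ is false.
  3 (successors {0, 1, 4, 5, 6, 7}): φ is true.
  4 (successors {0, 1, 2, 5, 7, 8}): φ is true.
  5 (successors {0, 1, 3, 4, 5, 8}): φ is true.
  6 (successors {2, 3, 4, 5}): φ is true.
  7 (successors {0, 1, 2, 4, 5, 6, 7, 8}): φ is true.
  8 (successors {1, 5}): φ is true.
For instance, at 1:
  At 1: <>r requires r at some successor in {4, 5, 6, 7, 8}.
    r holds at 4, so <>r is true at 1.
Satisfying worlds: {0, 1, 3, 4, 5, 6, 7, 8}

0, 1, 3, 4, 5, 6, 7, 8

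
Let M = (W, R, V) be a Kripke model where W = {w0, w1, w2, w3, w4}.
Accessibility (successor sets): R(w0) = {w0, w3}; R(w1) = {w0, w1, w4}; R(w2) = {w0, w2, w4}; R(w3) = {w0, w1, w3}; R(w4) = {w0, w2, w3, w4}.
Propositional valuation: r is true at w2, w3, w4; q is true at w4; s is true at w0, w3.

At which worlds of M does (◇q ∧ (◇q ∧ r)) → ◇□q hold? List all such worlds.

Let φ = (◇q ∧ (◇q ∧ r)) → ◇□q. Evaluate φ at each world:
  w0 (successors {w0, w3}): φ is true.
  w1 (successors {w0, w1, w4}): φ is true.
  w2 (successors {w0, w2, w4}): φ is false.
  w3 (successors {w0, w1, w3}): φ is true.
  w4 (successors {w0, w2, w3, w4}): φ is false.
For instance, at w0:
  At w0: ◇q ∧ (◇q ∧ r) is false, ◇□q is false, so (◇q ∧ (◇q ∧ r)) → ◇□q is true.
    At w0: ◇q is false, ◇q ∧ r is false, so ◇q ∧ (◇q ∧ r) is false.
      At w0: ◇q requires q at some successor in {w0, w3}.
        At w0: q is false.
        At w3: q is false.
      So ◇q is false at w0.
      At w0: ◇q is false, r is false, so ◇q ∧ r is false.
    At w0: ◇□q requires □q at some successor in {w0, w3}.
      At w0: □q is false.
      At w3: □q is false.
    So ◇□q is false at w0.
Satisfying worlds: {w0, w1, w3}

w0, w1, w3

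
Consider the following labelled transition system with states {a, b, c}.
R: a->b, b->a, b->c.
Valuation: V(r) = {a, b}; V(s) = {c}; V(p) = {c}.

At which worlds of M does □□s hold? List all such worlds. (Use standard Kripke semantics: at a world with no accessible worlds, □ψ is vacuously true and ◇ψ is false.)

Let φ = □□s. Evaluate φ at each world:
  a (successors {b}): φ is false.
  b (successors {a, c}): φ is false.
  c (successors ∅): φ is true.
For instance, at b:
  At b: □□s requires □s at every successor {a, c}.
    □s fails at a, so □□s is false at b.
      At a: □s requires s at every successor {b}.
        s fails at b, so □s is false at a.
Satisfying worlds: {c}

c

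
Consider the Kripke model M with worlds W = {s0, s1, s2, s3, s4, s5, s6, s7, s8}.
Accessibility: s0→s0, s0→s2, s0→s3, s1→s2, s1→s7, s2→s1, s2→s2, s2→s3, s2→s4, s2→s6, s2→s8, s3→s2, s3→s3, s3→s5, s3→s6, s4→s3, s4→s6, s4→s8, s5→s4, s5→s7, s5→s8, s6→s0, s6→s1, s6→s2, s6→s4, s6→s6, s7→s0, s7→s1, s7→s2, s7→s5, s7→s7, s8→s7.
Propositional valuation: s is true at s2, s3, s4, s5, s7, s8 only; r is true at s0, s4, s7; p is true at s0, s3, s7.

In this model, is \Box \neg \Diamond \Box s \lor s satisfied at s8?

At s8: \Box \neg \Diamond \Box s is false, s is true, so \Box \neg \Diamond \Box s \lor s is true.
  At s8: \Box \neg \Diamond \Box s requires \neg \Diamond \Box s at every successor {s7}.
    \neg \Diamond \Box s fails at s7, so \Box \neg \Diamond \Box s is false at s8.
      At s7: \Diamond \Box s is true, so \neg \Diamond \Box s is false.

Yes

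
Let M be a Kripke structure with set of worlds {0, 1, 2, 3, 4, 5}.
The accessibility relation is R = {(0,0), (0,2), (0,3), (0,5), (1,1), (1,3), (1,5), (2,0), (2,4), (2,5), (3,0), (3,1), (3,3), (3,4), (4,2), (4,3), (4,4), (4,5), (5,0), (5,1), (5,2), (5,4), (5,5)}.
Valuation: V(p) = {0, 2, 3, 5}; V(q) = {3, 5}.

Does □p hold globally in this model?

Let φ = □p. Evaluate φ at each world:
  0 (successors {0, 2, 3, 5}): φ is true.
  1 (successors {1, 3, 5}): φ is false.
  2 (successors {0, 4, 5}): φ is false.
  3 (successors {0, 1, 3, 4}): φ is false.
  4 (successors {2, 3, 4, 5}): φ is false.
  5 (successors {0, 1, 2, 4, 5}): φ is false.
Detail at 1 (counterexample):
  At 1: □p requires p at every successor {1, 3, 5}.
    p fails at 1, so □p is false at 1.

No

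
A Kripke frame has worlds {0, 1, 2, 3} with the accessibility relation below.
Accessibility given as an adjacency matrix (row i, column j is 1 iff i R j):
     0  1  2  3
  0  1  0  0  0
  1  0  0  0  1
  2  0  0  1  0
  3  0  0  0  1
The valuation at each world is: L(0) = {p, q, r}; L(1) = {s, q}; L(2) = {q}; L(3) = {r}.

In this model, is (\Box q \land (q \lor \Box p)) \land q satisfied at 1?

No

Recall that \Box ψ holds at a world iff ψ holds at every accessible world, and \Diamond ψ holds iff ψ holds at some accessible world.
At 1: \Box q \land (q \lor \Box p) is false, q is true, so (\Box q \land (q \lor \Box p)) \land q is false.
  At 1: \Box q is false, q \lor \Box p is true, so \Box q \land (q \lor \Box p) is false.
    At 1: \Box q requires q at every successor {3}.
      q fails at 3, so \Box q is false at 1.
    At 1: q is true, \Box p is false, so q \lor \Box p is true.
      At 1: \Box p requires p at every successor {3}.
        p fails at 3, so \Box p is false at 1.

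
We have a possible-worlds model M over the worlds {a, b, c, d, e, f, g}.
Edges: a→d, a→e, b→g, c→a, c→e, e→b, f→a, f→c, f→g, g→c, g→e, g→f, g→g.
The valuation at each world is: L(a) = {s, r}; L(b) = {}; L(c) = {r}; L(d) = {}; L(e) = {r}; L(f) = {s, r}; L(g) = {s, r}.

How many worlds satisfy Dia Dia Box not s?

Let φ = Dia Dia Box not s. Evaluate φ at each world:
  a (successors {d, e}): φ is false.
  b (successors {g}): φ is true.
  c (successors {a, e}): φ is true.
  d (successors ∅): φ is false.
  e (successors {b}): φ is false.
  f (successors {a, c, g}): φ is true.
  g (successors {c, e, f, g}): φ is true.
For instance, at g:
  At g: Dia Dia Box not s requires Dia Box not s at some successor in {c, e, f, g}.
    Dia Box not s holds at c, so Dia Dia Box not s is true at g.
      At c: Dia Box not s requires Box not s at some successor in {a, e}.
        Box not s holds at a, so Dia Box not s is true at c.
Satisfying worlds: {b, c, f, g}

4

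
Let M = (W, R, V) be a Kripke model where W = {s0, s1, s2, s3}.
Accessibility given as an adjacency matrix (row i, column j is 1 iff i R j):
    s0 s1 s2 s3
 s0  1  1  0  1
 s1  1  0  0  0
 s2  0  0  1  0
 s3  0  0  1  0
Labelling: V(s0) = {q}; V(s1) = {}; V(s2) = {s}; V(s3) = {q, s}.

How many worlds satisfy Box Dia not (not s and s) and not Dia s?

1

Let φ = Box Dia not (not s and s) and not Dia s. Evaluate φ at each world:
  s0 (successors {s0, s1, s3}): φ is false.
  s1 (successors {s0}): φ is true.
  s2 (successors {s2}): φ is false.
  s3 (successors {s2}): φ is false.
For instance, at s1:
  At s1: Box Dia not (not s and s) is true, not Dia s is true, so Box Dia not (not s and s) and not Dia s is true.
    At s1: Box Dia not (not s and s) requires Dia not (not s and s) at every successor {s0}.
      At s0: Dia not (not s and s) is true.
    So Box Dia not (not s and s) is true at s1.
    At s1: Dia s is false, so not Dia s is true.
      At s1: Dia s requires s at some successor in {s0}.
        At s0: s is false.
      So Dia s is false at s1.
Satisfying worlds: {s1}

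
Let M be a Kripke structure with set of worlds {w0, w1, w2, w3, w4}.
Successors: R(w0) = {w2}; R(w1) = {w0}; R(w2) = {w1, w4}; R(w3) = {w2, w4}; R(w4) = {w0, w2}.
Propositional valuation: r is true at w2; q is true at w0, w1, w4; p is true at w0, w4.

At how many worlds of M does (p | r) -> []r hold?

3

Recall that []ψ holds at a world iff ψ holds at every accessible world, and <>ψ holds iff ψ holds at some accessible world.
Let φ = (p | r) -> []r. Evaluate φ at each world:
  w0 (successors {w2}): φ is true.
  w1 (successors {w0}): φ is true.
  w2 (successors {w1, w4}): φ is false.
  w3 (successors {w2, w4}): φ is true.
  w4 (successors {w0, w2}): φ is false.
For instance, at w4:
  At w4: p | r is true, []r is false, so (p | r) -> []r is false.
    At w4: []r requires r at every successor {w0, w2}.
      r fails at w0, so []r is false at w4.
Satisfying worlds: {w0, w1, w3}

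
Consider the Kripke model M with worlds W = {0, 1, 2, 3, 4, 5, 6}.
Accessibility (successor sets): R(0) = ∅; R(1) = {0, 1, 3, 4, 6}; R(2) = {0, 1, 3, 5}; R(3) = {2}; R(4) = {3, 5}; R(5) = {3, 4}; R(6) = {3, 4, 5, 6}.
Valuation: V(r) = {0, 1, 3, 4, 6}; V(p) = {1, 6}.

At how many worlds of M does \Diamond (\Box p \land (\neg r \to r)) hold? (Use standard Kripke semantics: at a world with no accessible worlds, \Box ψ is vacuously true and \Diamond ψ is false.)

Let φ = \Diamond (\Box p \land (\neg r \to r)). Evaluate φ at each world:
  0 (successors ∅): φ is false.
  1 (successors {0, 1, 3, 4, 6}): φ is true.
  2 (successors {0, 1, 3, 5}): φ is true.
  3 (successors {2}): φ is false.
  4 (successors {3, 5}): φ is false.
  5 (successors {3, 4}): φ is false.
  6 (successors {3, 4, 5, 6}): φ is false.
For instance, at 1:
  At 1: \Diamond (\Box p \land (\neg r \to r)) requires \Box p \land (\neg r \to r) at some successor in {0, 1, 3, 4, 6}.
    \Box p \land (\neg r \to r) holds at 0, so \Diamond (\Box p \land (\neg r \to r)) is true at 1.
      At 0: \Box p is true, \neg r \to r is true, so \Box p \land (\neg r \to r) is true.
Satisfying worlds: {1, 2}

2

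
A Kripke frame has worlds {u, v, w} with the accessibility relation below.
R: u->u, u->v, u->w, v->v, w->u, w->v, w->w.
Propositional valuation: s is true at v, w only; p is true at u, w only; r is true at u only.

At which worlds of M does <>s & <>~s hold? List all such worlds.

Let φ = <>s & <>~s. Evaluate φ at each world:
  u (successors {u, v, w}): φ is true.
  v (successors {v}): φ is false.
  w (successors {u, v, w}): φ is true.
For instance, at v:
  At v: <>s is true, <>~s is false, so <>s & <>~s is false.
    At v: <>s requires s at some successor in {v}.
      s holds at v, so <>s is true at v.
    At v: <>~s requires ~s at some successor in {v}.
      At v: ~s is false.
    So <>~s is false at v.
Satisfying worlds: {u, w}

u, w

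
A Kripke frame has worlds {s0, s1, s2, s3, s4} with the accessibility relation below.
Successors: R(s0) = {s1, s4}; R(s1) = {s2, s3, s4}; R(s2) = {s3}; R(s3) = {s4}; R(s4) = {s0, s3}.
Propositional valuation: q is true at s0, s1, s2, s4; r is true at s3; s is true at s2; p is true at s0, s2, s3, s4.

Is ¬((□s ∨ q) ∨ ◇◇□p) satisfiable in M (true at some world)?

Let φ = ¬((□s ∨ q) ∨ ◇◇□p). Evaluate φ at each world:
  s0 (successors {s1, s4}): φ is false.
  s1 (successors {s2, s3, s4}): φ is false.
  s2 (successors {s3}): φ is false.
  s3 (successors {s4}): φ is false.
  s4 (successors {s0, s3}): φ is false.
For instance, at s0:
  At s0: (□s ∨ q) ∨ ◇◇□p is true, so ¬((□s ∨ q) ∨ ◇◇□p) is false.
    At s0: □s ∨ q is true, ◇◇□p is true, so (□s ∨ q) ∨ ◇◇□p is true.
      At s0: □s is false, q is true, so □s ∨ q is true.
      At s0: ◇◇□p requires ◇□p at some successor in {s1, s4}.
        ◇□p holds at s1, so ◇◇□p is true at s0.

No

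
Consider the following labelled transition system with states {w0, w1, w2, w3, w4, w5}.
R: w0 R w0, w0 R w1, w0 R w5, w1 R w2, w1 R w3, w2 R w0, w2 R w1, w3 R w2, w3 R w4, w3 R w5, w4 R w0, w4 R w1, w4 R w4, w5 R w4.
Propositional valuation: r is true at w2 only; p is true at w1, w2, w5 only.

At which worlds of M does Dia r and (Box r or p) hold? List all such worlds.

Let φ = Dia r and (Box r or p). Evaluate φ at each world:
  w0 (successors {w0, w1, w5}): φ is false.
  w1 (successors {w2, w3}): φ is true.
  w2 (successors {w0, w1}): φ is false.
  w3 (successors {w2, w4, w5}): φ is false.
  w4 (successors {w0, w1, w4}): φ is false.
  w5 (successors {w4}): φ is false.
For instance, at w1:
  At w1: Dia r is true, Box r or p is true, so Dia r and (Box r or p) is true.
    At w1: Dia r requires r at some successor in {w2, w3}.
      r holds at w2, so Dia r is true at w1.
    At w1: Box r is false, p is true, so Box r or p is true.
      At w1: Box r requires r at every successor {w2, w3}.
        r fails at w3, so Box r is false at w1.
Satisfying worlds: {w1}

w1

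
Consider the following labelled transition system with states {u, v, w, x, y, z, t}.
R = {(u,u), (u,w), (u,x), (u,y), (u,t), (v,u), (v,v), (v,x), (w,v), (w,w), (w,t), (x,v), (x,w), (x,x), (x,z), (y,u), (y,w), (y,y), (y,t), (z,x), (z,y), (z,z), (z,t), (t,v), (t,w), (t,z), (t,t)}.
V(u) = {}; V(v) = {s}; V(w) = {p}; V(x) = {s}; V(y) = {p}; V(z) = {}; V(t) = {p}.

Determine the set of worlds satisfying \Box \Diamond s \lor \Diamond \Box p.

v, w, x, t

Let φ = \Box \Diamond s \lor \Diamond \Box p. Evaluate φ at each world:
  u (successors {u, w, x, y, t}): φ is false.
  v (successors {u, v, x}): φ is true.
  w (successors {v, w, t}): φ is true.
  x (successors {v, w, x, z}): φ is true.
  y (successors {u, w, y, t}): φ is false.
  z (successors {x, y, z, t}): φ is false.
  t (successors {v, w, z, t}): φ is true.
For instance, at x:
  At x: \Box \Diamond s is true, \Diamond \Box p is false, so \Box \Diamond s \lor \Diamond \Box p is true.
    At x: \Box \Diamond s requires \Diamond s at every successor {v, w, x, z}.
      At v: \Diamond s is true.
      At w: \Diamond s is true.
      At x: \Diamond s is true.
      At z: \Diamond s is true.
    So \Box \Diamond s is true at x.
    At x: \Diamond \Box p requires \Box p at some successor in {v, w, x, z}.
      At v: \Box p is false.
      At w: \Box p is false.
      At x: \Box p is false.
      At z: \Box p is false.
    So \Diamond \Box p is false at x.
Satisfying worlds: {v, w, x, t}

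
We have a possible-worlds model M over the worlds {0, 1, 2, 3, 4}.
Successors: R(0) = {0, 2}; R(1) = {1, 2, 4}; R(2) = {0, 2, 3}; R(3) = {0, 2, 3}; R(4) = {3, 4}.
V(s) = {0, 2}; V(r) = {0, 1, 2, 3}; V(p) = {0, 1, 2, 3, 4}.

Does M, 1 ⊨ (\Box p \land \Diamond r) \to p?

Recall that \Box ψ holds at a world iff ψ holds at every accessible world, and \Diamond ψ holds iff ψ holds at some accessible world.
At 1: \Box p \land \Diamond r is true, p is true, so (\Box p \land \Diamond r) \to p is true.
  At 1: \Box p is true, \Diamond r is true, so \Box p \land \Diamond r is true.
    At 1: \Box p requires p at every successor {1, 2, 4}.
      At 1: p is true.
      At 2: p is true.
      At 4: p is true.
    So \Box p is true at 1.
    At 1: \Diamond r requires r at some successor in {1, 2, 4}.
      r holds at 1, so \Diamond r is true at 1.

Yes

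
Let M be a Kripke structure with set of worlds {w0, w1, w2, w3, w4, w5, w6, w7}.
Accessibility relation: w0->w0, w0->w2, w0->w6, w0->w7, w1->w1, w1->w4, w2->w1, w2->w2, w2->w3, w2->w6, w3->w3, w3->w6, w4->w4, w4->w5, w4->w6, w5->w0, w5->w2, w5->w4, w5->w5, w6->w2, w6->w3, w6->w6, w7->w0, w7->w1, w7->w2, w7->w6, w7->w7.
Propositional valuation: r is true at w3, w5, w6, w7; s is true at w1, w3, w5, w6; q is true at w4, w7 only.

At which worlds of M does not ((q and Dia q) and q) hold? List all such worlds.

w0, w1, w2, w3, w5, w6

Recall that Dia ψ holds at a world iff ψ holds at some accessible world.
Let φ = not ((q and Dia q) and q). Evaluate φ at each world:
  w0 (successors {w0, w2, w6, w7}): φ is true.
  w1 (successors {w1, w4}): φ is true.
  w2 (successors {w1, w2, w3, w6}): φ is true.
  w3 (successors {w3, w6}): φ is true.
  w4 (successors {w4, w5, w6}): φ is false.
  w5 (successors {w0, w2, w4, w5}): φ is true.
  w6 (successors {w2, w3, w6}): φ is true.
  w7 (successors {w0, w1, w2, w6, w7}): φ is false.
For instance, at w7:
  At w7: (q and Dia q) and q is true, so not ((q and Dia q) and q) is false.
    At w7: q and Dia q is true, q is true, so (q and Dia q) and q is true.
      At w7: q is true, Dia q is true, so q and Dia q is true.
Satisfying worlds: {w0, w1, w2, w3, w5, w6}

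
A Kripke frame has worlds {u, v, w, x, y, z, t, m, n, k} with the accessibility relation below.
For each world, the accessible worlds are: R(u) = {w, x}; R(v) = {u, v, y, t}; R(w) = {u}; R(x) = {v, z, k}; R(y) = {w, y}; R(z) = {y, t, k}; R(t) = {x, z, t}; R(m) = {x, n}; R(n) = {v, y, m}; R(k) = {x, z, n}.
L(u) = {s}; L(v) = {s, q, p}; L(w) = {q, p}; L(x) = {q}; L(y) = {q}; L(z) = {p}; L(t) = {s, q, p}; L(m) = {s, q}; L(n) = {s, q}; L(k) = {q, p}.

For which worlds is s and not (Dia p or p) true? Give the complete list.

Let φ = s and not (Dia p or p). Evaluate φ at each world:
  u (successors {w, x}): φ is false.
  v (successors {u, v, y, t}): φ is false.
  w (successors {u}): φ is false.
  x (successors {v, z, k}): φ is false.
  y (successors {w, y}): φ is false.
  z (successors {y, t, k}): φ is false.
  t (successors {x, z, t}): φ is false.
  m (successors {x, n}): φ is true.
  n (successors {v, y, m}): φ is false.
  k (successors {x, z, n}): φ is false.
For instance, at m:
  At m: s is true, not (Dia p or p) is true, so s and not (Dia p or p) is true.
    At m: Dia p or p is false, so not (Dia p or p) is true.
      At m: Dia p is false, p is false, so Dia p or p is false.
Satisfying worlds: {m}

m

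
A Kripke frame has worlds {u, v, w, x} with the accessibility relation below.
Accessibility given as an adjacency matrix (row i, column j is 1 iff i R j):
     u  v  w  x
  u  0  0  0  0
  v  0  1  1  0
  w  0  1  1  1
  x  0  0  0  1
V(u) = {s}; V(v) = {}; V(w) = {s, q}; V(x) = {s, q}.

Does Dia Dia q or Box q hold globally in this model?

Let φ = Dia Dia q or Box q. Evaluate φ at each world:
  u (successors ∅): φ is true.
  v (successors {v, w}): φ is true.
  w (successors {v, w, x}): φ is true.
  x (successors {x}): φ is true.
For instance, at x:
  At x: Dia Dia q is true, Box q is true, so Dia Dia q or Box q is true.
    At x: Dia Dia q requires Dia q at some successor in {x}.
      Dia q holds at x, so Dia Dia q is true at x.
    At x: Box q requires q at every successor {x}.
      At x: q is true.
    So Box q is true at x.

Yes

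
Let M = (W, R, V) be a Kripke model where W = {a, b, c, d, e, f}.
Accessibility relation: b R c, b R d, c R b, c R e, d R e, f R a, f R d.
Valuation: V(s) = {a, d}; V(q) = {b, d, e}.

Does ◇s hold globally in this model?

No

Let φ = ◇s. Evaluate φ at each world:
  a (successors ∅): φ is false.
  b (successors {c, d}): φ is true.
  c (successors {b, e}): φ is false.
  d (successors {e}): φ is false.
  e (successors ∅): φ is false.
  f (successors {a, d}): φ is true.
Detail at a (counterexample):
  At a: no accessible worlds, so ◇s is false.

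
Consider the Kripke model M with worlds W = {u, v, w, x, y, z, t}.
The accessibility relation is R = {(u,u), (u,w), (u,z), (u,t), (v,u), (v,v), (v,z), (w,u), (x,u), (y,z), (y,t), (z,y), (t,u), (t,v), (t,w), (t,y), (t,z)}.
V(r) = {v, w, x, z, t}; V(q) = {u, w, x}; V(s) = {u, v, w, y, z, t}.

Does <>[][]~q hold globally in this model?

No

Let φ = <>[][]~q. Evaluate φ at each world:
  u (successors {u, w, z, t}): φ is true.
  v (successors {u, v, z}): φ is true.
  w (successors {u}): φ is false.
  x (successors {u}): φ is false.
  y (successors {z, t}): φ is true.
  z (successors {y}): φ is false.
  t (successors {u, v, w, y, z}): φ is true.
Detail at w (counterexample):
  At w: <>[][]~q requires [][]~q at some successor in {u}.
    At u: [][]~q is false.
  So <>[][]~q is false at w.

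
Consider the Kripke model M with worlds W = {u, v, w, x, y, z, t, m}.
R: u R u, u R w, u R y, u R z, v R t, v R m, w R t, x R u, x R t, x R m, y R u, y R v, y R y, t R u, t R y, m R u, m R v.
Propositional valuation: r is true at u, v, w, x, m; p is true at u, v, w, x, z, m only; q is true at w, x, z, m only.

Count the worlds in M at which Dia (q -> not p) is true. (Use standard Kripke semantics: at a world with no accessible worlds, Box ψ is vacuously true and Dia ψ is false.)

7

Let φ = Dia (q -> not p). Evaluate φ at each world:
  u (successors {u, w, y, z}): φ is true.
  v (successors {t, m}): φ is true.
  w (successors {t}): φ is true.
  x (successors {u, t, m}): φ is true.
  y (successors {u, v, y}): φ is true.
  z (successors ∅): φ is false.
  t (successors {u, y}): φ is true.
  m (successors {u, v}): φ is true.
For instance, at u:
  At u: Dia (q -> not p) requires q -> not p at some successor in {u, w, y, z}.
    q -> not p holds at u, so Dia (q -> not p) is true at u.
Satisfying worlds: {u, v, w, x, y, t, m}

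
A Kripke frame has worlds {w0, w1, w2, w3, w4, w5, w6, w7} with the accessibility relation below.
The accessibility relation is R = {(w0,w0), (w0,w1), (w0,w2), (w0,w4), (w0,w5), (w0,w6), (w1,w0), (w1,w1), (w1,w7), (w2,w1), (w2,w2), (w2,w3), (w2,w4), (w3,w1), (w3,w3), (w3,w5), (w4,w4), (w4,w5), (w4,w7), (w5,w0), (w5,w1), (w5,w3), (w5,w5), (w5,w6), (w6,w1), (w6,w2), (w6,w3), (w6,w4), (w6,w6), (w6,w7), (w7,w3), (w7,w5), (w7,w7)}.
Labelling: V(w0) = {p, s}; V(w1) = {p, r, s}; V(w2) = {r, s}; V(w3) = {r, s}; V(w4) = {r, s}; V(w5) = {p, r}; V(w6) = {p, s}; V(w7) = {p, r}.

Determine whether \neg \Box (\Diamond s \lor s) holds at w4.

No

Recall that \Box ψ holds at a world iff ψ holds at every accessible world, and \Diamond ψ holds iff ψ holds at some accessible world.
At w4: \Box (\Diamond s \lor s) is true, so \neg \Box (\Diamond s \lor s) is false.
  At w4: \Box (\Diamond s \lor s) requires \Diamond s \lor s at every successor {w4, w5, w7}.
      At w4: \Diamond s is true, s is true, so \Diamond s \lor s is true.
      At w5: \Diamond s is true, s is false, so \Diamond s \lor s is true.
      At w7: \Diamond s is true, s is false, so \Diamond s \lor s is true.
  So \Box (\Diamond s \lor s) is true at w4.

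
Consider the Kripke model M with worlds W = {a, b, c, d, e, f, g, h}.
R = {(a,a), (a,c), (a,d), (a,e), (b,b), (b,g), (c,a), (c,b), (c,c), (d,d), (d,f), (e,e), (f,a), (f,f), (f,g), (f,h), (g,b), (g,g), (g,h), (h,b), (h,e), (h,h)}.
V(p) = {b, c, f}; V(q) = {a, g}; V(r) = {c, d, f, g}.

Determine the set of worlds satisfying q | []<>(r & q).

a, b, g

Let φ = q | []<>(r & q). Evaluate φ at each world:
  a (successors {a, c, d, e}): φ is true.
  b (successors {b, g}): φ is true.
  c (successors {a, b, c}): φ is false.
  d (successors {d, f}): φ is false.
  e (successors {e}): φ is false.
  f (successors {a, f, g, h}): φ is false.
  g (successors {b, g, h}): φ is true.
  h (successors {b, e, h}): φ is false.
For instance, at a:
  At a: q is true, []<>(r & q) is false, so q | []<>(r & q) is true.
    At a: []<>(r & q) requires <>(r & q) at every successor {a, c, d, e}.
      <>(r & q) fails at a, so []<>(r & q) is false at a.
Satisfying worlds: {a, b, g}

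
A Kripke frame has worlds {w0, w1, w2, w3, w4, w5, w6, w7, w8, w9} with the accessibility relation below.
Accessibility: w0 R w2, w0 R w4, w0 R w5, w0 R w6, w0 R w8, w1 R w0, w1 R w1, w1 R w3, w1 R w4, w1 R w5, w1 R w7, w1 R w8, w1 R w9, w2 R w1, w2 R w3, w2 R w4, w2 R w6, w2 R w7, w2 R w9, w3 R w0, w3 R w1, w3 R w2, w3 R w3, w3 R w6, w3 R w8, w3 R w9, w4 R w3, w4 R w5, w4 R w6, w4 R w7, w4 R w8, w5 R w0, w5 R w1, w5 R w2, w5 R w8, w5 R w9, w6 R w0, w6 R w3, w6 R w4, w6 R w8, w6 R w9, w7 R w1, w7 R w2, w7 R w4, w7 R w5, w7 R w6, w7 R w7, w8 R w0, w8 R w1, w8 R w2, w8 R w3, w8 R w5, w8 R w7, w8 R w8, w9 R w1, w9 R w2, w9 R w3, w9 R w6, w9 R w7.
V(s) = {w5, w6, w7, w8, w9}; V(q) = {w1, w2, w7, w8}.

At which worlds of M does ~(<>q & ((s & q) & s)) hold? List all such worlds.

Recall that <>ψ holds at a world iff ψ holds at some accessible world.
Let φ = ~(<>q & ((s & q) & s)). Evaluate φ at each world:
  w0 (successors {w2, w4, w5, w6, w8}): φ is true.
  w1 (successors {w0, w1, w3, w4, w5, w7, w8, w9}): φ is true.
  w2 (successors {w1, w3, w4, w6, w7, w9}): φ is true.
  w3 (successors {w0, w1, w2, w3, w6, w8, w9}): φ is true.
  w4 (successors {w3, w5, w6, w7, w8}): φ is true.
  w5 (successors {w0, w1, w2, w8, w9}): φ is true.
  w6 (successors {w0, w3, w4, w8, w9}): φ is true.
  w7 (successors {w1, w2, w4, w5, w6, w7}): φ is false.
  w8 (successors {w0, w1, w2, w3, w5, w7, w8}): φ is false.
  w9 (successors {w1, w2, w3, w6, w7}): φ is true.
For instance, at w5:
  At w5: <>q & ((s & q) & s) is false, so ~(<>q & ((s & q) & s)) is true.
    At w5: <>q is true, (s & q) & s is false, so <>q & ((s & q) & s) is false.
      At w5: <>q requires q at some successor in {w0, w1, w2, w8, w9}.
        q holds at w1, so <>q is true at w5.
Satisfying worlds: {w0, w1, w2, w3, w4, w5, w6, w9}

w0, w1, w2, w3, w4, w5, w6, w9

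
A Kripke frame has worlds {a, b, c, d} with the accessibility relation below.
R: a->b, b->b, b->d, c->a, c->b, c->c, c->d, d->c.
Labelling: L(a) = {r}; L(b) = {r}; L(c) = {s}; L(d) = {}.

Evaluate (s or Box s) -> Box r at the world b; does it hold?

Yes

Recall that Box ψ holds at a world iff ψ holds at every accessible world, and Dia ψ holds iff ψ holds at some accessible world.
At b: s or Box s is false, Box r is false, so (s or Box s) -> Box r is true.
  At b: s is false, Box s is false, so s or Box s is false.
    At b: Box s requires s at every successor {b, d}.
      s fails at b, so Box s is false at b.
  At b: Box r requires r at every successor {b, d}.
    r fails at d, so Box r is false at b.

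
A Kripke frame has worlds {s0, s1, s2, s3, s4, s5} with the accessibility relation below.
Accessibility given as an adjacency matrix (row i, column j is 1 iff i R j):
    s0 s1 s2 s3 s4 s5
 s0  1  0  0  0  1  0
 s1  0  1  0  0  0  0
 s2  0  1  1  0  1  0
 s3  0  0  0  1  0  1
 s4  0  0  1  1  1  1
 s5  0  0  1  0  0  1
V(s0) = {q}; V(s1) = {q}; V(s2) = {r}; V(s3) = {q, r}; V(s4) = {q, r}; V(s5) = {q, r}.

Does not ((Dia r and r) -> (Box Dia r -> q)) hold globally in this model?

Let φ = not ((Dia r and r) -> (Box Dia r -> q)). Evaluate φ at each world:
  s0 (successors {s0, s4}): φ is false.
  s1 (successors {s1}): φ is false.
  s2 (successors {s1, s2, s4}): φ is false.
  s3 (successors {s3, s5}): φ is false.
  s4 (successors {s2, s3, s4, s5}): φ is false.
  s5 (successors {s2, s5}): φ is false.
Detail at s0 (counterexample):
  At s0: (Dia r and r) -> (Box Dia r -> q) is true, so not ((Dia r and r) -> (Box Dia r -> q)) is false.
    At s0: Dia r and r is false, Box Dia r -> q is true, so (Dia r and r) -> (Box Dia r -> q) is true.
      At s0: Dia r is true, r is false, so Dia r and r is false.
      At s0: Box Dia r is true, q is true, so Box Dia r -> q is true.

No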